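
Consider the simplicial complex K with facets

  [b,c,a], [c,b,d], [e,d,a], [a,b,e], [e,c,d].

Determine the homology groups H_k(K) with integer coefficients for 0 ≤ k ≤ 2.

H_0 ≅ Z,  H_1 ≅ Z,  H_2 = 0.

K has 5 vertices, 10 edges, 5 triangles.
rank ∂_0 = 0, rank ∂_1 = 4 ⇒ b_0 = 5 − 0 − 4 = 1; all invariant factors of ∂_1 are 1 so no torsion. So H_0 = Z.
rank ∂_1 = 4, rank ∂_2 = 5 ⇒ b_1 = 10 − 4 − 5 = 1; all invariant factors of ∂_2 are 1 so no torsion. So H_1 = Z.
rank ∂_2 = 5, rank ∂_3 = 0 ⇒ b_2 = 5 − 5 − 0 = 0. So H_2 = 0.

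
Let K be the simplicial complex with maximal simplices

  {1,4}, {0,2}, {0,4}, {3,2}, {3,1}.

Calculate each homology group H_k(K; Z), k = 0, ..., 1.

H_0 = Z,  H_1 = Z.

K has 5 vertices, 5 edges.
rank ∂_0 = 0, rank ∂_1 = 4 ⇒ b_0 = 5 − 0 − 4 = 1; all invariant factors of ∂_1 are 1 so no torsion. So H_0 = Z.
rank ∂_1 = 4, rank ∂_2 = 0 ⇒ b_1 = 5 − 4 − 0 = 1. So H_1 = Z.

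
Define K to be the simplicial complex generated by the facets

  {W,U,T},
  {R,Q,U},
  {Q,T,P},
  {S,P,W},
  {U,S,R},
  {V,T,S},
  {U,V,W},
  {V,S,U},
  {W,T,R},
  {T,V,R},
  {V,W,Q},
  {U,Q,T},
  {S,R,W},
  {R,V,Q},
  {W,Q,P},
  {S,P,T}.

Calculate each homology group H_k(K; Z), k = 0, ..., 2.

H_0 ≅ Z,  H_1 ≅ Z^2,  H_2 ≅ Z.

Order the vertices as P < Q < R < S < T < U < V < W. Listing each simplex with vertices in this order, K has dimension 2 with simplices:

  0-simplices (8): P, Q, R, S, T, U, V, W
  1-simplices (24): PQ, PS, PT, PW, QR, QT, QU, QV, QW, RS, RT, RU, RV, RW, ST, SU, SV, SW, TU, TV, TW, UV, UW, VW
  2-simplices (16): PQT, PQW, PST, PSW, QRU, QRV, QTU, QVW, RSU, RSW, RTV, RTW, STV, SUV, TUW, UVW

Hence C_0 ≅ Z^8, C_1 ≅ Z^24, C_2 ≅ Z^16.

∂_1: C_1 → C_0 sends each edge [p,q] (with p < q) to q − p.
The resulting 8×24 matrix has rank 7, and its Smith normal form has invariant factors (1,1,1,1,1,1,1).

Boundary ∂_2: C_2 → C_1 maps a triangle to the signed sum of its edges. For instance
  ∂RTV = TV − RV + RT,
  ∂UVW = VW − UW + UV.
The 24×16 boundary matrix has rank 15 and Smith normal form diag(1,1,1,1,1,1,1,1,1,1,1,1,1,1,1).

Now H_k = ker ∂_k / im ∂_{k+1}, so:

  H_0: rank C_0 − rank ∂_1 = 8 − 7 = 1, and the invariant factors of ∂_1 are all 1, so H_0 ≅ Z.
  H_1: rank ker ∂_1 − rank ∂_2 = (24 − 7) − 15 = 2, and the invariant factors of ∂_2 are all 1, so H_1 ≅ Z^2.
  H_2: rank ker ∂_2 − rank ∂_3 = (16 − 15) − 0 = 1, and there is no ∂_3, so H_2 ≅ Z.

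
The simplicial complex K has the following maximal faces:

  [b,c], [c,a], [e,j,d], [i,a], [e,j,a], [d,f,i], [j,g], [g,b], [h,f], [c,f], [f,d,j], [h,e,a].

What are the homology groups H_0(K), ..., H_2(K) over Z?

H_0 ≅ Z,  H_1 ≅ Z^4,  H_2 = 0.

Order the vertices as a < b < c < d < e < f < g < h < i < j. Listing each simplex with vertices in this order, K has dimension 2 with simplices:

  0-simplices (10): a, b, c, d, e, f, g, h, i, j
  1-simplices (18): ac, ae, ah, ai, aj, bc, bg, cf, de, df, di, dj, eh, ej, fh, fi, fj, gj
  2-simplices (5): aeh, aej, dej, dfi, dfj

Hence C_0 ≅ Z^10, C_1 ≅ Z^18, C_2 ≅ Z^5.

The boundary map ∂_1: C_1 → C_0 sends each edge [p,q] (with p < q) to q − p. For instance
  ∂ej = j − e.
The 10×18 boundary matrix has rank 9 and Smith normal form diag(1,1,1,1,1,1,1,1,1).

The boundary map ∂_2: C_2 → C_1 sends each 2-simplex [p,q,r] to [q,r] − [p,r] + [p,q]. For instance
  ∂dej = ej − dj + de,
  ∂aeh = eh − ah + ae.
The resulting 18×5 matrix has rank 5, and its Smith normal form has invariant factors (1,1,1,1,1).

Now H_k = ker ∂_k / im ∂_{k+1}, so:

  H_0: rank C_0 − rank ∂_1 = 10 − 9 = 1, and the invariant factors of ∂_1 are all 1, so H_0 = Z.
  H_1: rank ker ∂_1 − rank ∂_2 = (18 − 9) − 5 = 4, and the invariant factors of ∂_2 are all 1, so H_1 = Z^4.
  H_2: rank ker ∂_2 − rank ∂_3 = (5 − 5) − 0 = 0, and there is no ∂_3, so H_2 = 0.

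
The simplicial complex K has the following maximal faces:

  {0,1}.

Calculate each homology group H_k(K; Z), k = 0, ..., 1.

Fix the vertex order 0 < 1 and write every simplex with vertices in increasing order. Then dim K = 1 and the simplices of K are:

  0-simplices (2): [0], [1]
  1-simplices (1): [0,1]

Hence C_0 ≅ Z^2, C_1 ≅ Z^1.

∂_1: C_1 → C_0 is given by ∂[p,q] = [q] − [p].
The resulting 2×1 matrix has rank 1, and its Smith normal form has invariant factors (1).

Reading off H_k = ker ∂_k / im ∂_{k+1}:

  H_0: rank C_0 − rank ∂_1 = 2 − 1 = 1, and the invariant factors of ∂_1 are all 1, so H_0 = Z.
  H_1: rank ker ∂_1 − rank ∂_2 = (1 − 1) − 0 = 0, and there is no ∂_2, so H_1 = 0.

H_0 = Z,  H_1 = 0.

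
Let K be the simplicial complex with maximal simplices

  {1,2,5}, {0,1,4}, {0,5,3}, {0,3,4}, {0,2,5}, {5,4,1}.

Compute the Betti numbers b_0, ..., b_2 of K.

b_0 = 1, b_1 = 1, b_2 = 0.

Fix the vertex order 0 < 1 < 2 < 3 < 4 < 5 and write every simplex with vertices in increasing order. Then dim K = 2 and the simplices of K are:

  0-simplices (6): [0], [1], [2], [3], [4], [5]
  1-simplices (12): [0,1], [0,2], [0,3], [0,4], [0,5], [1,2], [1,4], [1,5], [2,5], [3,4], [3,5], [4,5]
  2-simplices (6): [0,1,4], [0,2,5], [0,3,4], [0,3,5], [1,2,5], [1,4,5]

giving chain groups C_0 ≅ Z^6, C_1 ≅ Z^12, C_2 ≅ Z^6.

∂_1: C_1 → C_0 maps an edge to its endpoints' difference, ∂[p,q] = q − p. For instance
  ∂[0,4] = [4] − [0].
This gives a 6×12 integer matrix of rank 5; reducing to Smith normal form yields diagonal entries (1,1,1,1,1).

Boundary ∂_2: C_2 → C_1 acts by ∂[p,q,r] = [q,r] − [p,r] + [p,q]. For instance
  ∂[0,1,4] = [1,4] − [0,4] + [0,1],
  ∂[0,2,5] = [2,5] − [0,5] + [0,2].
This gives a 12×6 integer matrix of rank 6; reducing to Smith normal form yields diagonal entries (1,1,1,1,1,1).

Reading off H_k = ker ∂_k / im ∂_{k+1}:

  H_0: rank C_0 − rank ∂_1 = 6 − 5 = 1, and the invariant factors of ∂_1 are all 1, so H_0 = Z.
  H_1: rank ker ∂_1 − rank ∂_2 = (12 − 5) − 6 = 1, and the invariant factors of ∂_2 are all 1, so H_1 = Z.
  H_2: rank ker ∂_2 − rank ∂_3 = (6 − 6) − 0 = 0, and there is no ∂_3, so H_2 = 0.

(K is a triangulation of the cylinder S^1 x I.)

Hence the Betti numbers are b_0 = 1, b_1 = 1, b_2 = 0.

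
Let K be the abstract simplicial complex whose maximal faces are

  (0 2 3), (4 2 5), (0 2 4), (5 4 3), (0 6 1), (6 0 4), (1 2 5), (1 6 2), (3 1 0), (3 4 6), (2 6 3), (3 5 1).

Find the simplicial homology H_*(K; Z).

H_0 = Z,  H_1 = Z_2,  H_2 = 0.

Fix the vertex order 0 < 1 < 2 < 3 < 4 < 5 < 6 and write every simplex with vertices in increasing order. Then dim K = 2 and the simplices of K are:

  0-simplices (7): [0], [1], [2], [3], [4], [5], [6]
  1-simplices (18): [0,1], [0,2], [0,3], [0,4], [0,6], [1,2], [1,3], [1,5], [1,6], [2,3], [2,4], [2,5], [2,6], [3,4], [3,5], [3,6], [4,5], [4,6]
  2-simplices (12): [0,1,3], [0,1,6], [0,2,3], [0,2,4], [0,4,6], [1,2,5], [1,2,6], [1,3,5], [2,3,6], [2,4,5], [3,4,5], [3,4,6]

giving chain groups C_0 ≅ Z^7, C_1 ≅ Z^18, C_2 ≅ Z^12.

Boundary ∂_1: C_1 → C_0 sends each edge [p,q] (with p < q) to q − p. For instance
  ∂[0,1] = [1] − [0].
As a 7×18 matrix over Z this has rank 6, with invariant factors (1,1,1,1,1,1).

Boundary ∂_2: C_2 → C_1 acts by ∂[p,q,r] = [q,r] − [p,r] + [p,q]. For instance
  ∂[0,1,3] = [1,3] − [0,3] + [0,1],
  ∂[2,4,5] = [4,5] − [2,5] + [2,4].
The 18×12 boundary matrix has rank 12 and Smith normal form diag(1,1,1,1,1,1,1,1,1,1,1,2).

Now H_k = ker ∂_k / im ∂_{k+1}, so:

  H_0: rank C_0 − rank ∂_1 = 7 − 6 = 1, and the invariant factors of ∂_1 are all 1, so H_0 = Z.
  H_1: rank ker ∂_1 − rank ∂_2 = (18 − 6) − 12 = 0, and ∂_2 has invariant factor 2 > 1, so H_1 = Z_2.
  H_2: rank ker ∂_2 − rank ∂_3 = (12 − 12) − 0 = 0, and there is no ∂_3, so H_2 = 0.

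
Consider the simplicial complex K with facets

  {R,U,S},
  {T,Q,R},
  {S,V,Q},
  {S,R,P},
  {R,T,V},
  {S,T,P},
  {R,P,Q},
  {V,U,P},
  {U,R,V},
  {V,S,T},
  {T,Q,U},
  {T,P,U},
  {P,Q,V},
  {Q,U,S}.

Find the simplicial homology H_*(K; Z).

Fix the vertex order P < Q < R < S < T < U < V and write every simplex with vertices in increasing order. Then dim K = 2 and the simplices of K are:

  0-simplices (7): P, Q, R, S, T, U, V
  1-simplices (21): PQ, PR, PS, PT, PU, PV, QR, QS, QT, QU, QV, RS, RT, RU, RV, ST, SU, SV, TU, TV, UV
  2-simplices (14): PQR, PQV, PRS, PST, PTU, PUV, QRT, QSU, QSV, QTU, RSU, RTV, RUV, STV

Hence C_0 ≅ Z^7, C_1 ≅ Z^21, C_2 ≅ Z^14.

The boundary map ∂_1: C_1 → C_0 sends each edge [p,q] (with p < q) to q − p.
This gives a 7×21 integer matrix of rank 6; reducing to Smith normal form yields diagonal entries (1,1,1,1,1,1).

∂_2: C_2 → C_1 sends each 2-simplex [p,q,r] to [q,r] − [p,r] + [p,q]. For instance
  ∂RUV = UV − RV + RU,
  ∂QSV = SV − QV + QS.
As a 21×14 matrix over Z this has rank 13, with invariant factors (1,1,1,1,1,1,1,1,1,1,1,1,1).

Reading off H_k = ker ∂_k / im ∂_{k+1}:

  H_0: rank C_0 − rank ∂_1 = 7 − 6 = 1, and the invariant factors of ∂_1 are all 1, so H_0 ≅ Z.
  H_1: rank ker ∂_1 − rank ∂_2 = (21 − 6) − 13 = 2, and the invariant factors of ∂_2 are all 1, so H_1 ≅ Z^2.
  H_2: rank ker ∂_2 − rank ∂_3 = (14 − 13) − 0 = 1, and there is no ∂_3, so H_2 ≅ Z.

(K is a triangulation of the torus T^2.)

H_0 ≅ Z,  H_1 ≅ Z^2,  H_2 ≅ Z.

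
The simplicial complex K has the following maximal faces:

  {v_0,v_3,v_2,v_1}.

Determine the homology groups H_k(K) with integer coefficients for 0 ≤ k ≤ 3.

Take the total order v_0 < v_1 < v_2 < v_3 on the vertex set. Then K (dimension 3) consists of the simplices:

  0-simplices (4): [v_0], [v_1], [v_2], [v_3]
  1-simplices (6): [v_0,v_1], [v_0,v_2], [v_0,v_3], [v_1,v_2], [v_1,v_3], [v_2,v_3]
  2-simplices (4): [v_0,v_1,v_2], [v_0,v_1,v_3], [v_0,v_2,v_3], [v_1,v_2,v_3]
  3-simplices (1): [v_0,v_1,v_2,v_3]

Hence C_0 ≅ Z^4, C_1 ≅ Z^6, C_2 ≅ Z^4, C_3 ≅ Z^1.

Boundary ∂_1: C_1 → C_0 maps an edge to its endpoints' difference, ∂[p,q] = q − p.
The 4×6 boundary matrix has rank 3 and Smith normal form diag(1,1,1).

Boundary ∂_2: C_2 → C_1 acts by ∂[p,q,r] = [q,r] − [p,r] + [p,q]. For instance
  ∂[v_0,v_1,v_3] = [v_1,v_3] − [v_0,v_3] + [v_0,v_1],
  ∂[v_1,v_2,v_3] = [v_2,v_3] − [v_1,v_3] + [v_1,v_2].
The 6×4 boundary matrix has rank 3 and Smith normal form diag(1,1,1).

∂_3: C_3 → C_2 sends each 3-simplex σ to the alternating sum Σ_i (−1)^i (σ with its i-th vertex removed). For instance
  ∂[v_0,v_1,v_2,v_3] = [v_1,v_2,v_3] − [v_0,v_2,v_3] + [v_0,v_1,v_3] − [v_0,v_1,v_2].
This gives a 4×1 integer matrix of rank 1; reducing to Smith normal form yields diagonal entries (1).

Reading off H_k = ker ∂_k / im ∂_{k+1}:

  H_0: rank C_0 − rank ∂_1 = 4 − 3 = 1, and the invariant factors of ∂_1 are all 1, so H_0 ≅ Z.
  H_1: rank ker ∂_1 − rank ∂_2 = (6 − 3) − 3 = 0, and the invariant factors of ∂_2 are all 1, so H_1 ≅ 0.
  H_2: rank ker ∂_2 − rank ∂_3 = (4 − 3) − 1 = 0, and the invariant factors of ∂_3 are all 1, so H_2 ≅ 0.
  H_3: rank ker ∂_3 − rank ∂_4 = (1 − 1) − 0 = 0, and there is no ∂_4, so H_3 ≅ 0.

As a check, the Euler characteristic is 4 − 6 + 4 − 1 = 1, which agrees with 1 − 0 + 0 − 0 = 1.

H_0 ≅ Z,  H_1 = 0,  H_2 = 0,  H_3 = 0.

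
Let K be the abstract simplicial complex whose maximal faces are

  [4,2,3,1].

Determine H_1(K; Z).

Take the total order 1 < 2 < 3 < 4 on the vertex set. Then K (dimension 3) consists of the simplices:

  0-simplices (4): [1], [2], [3], [4]
  1-simplices (6): [1,2], [1,3], [1,4], [2,3], [2,4], [3,4]
  2-simplices (4): [1,2,3], [1,2,4], [1,3,4], [2,3,4]
  3-simplices (1): [1,2,3,4]

so the chain groups are C_0 ≅ Z^4, C_1 ≅ Z^6, C_2 ≅ Z^4, C_3 ≅ Z^1.

Boundary ∂_1: C_1 → C_0 maps an edge to its endpoints' difference, ∂[p,q] = q − p. For instance
  ∂[1,4] = [4] − [1].
The 4×6 boundary matrix has rank 3 and Smith normal form diag(1,1,1).

The boundary map ∂_2: C_2 → C_1 sends each 2-simplex [p,q,r] to [q,r] − [p,r] + [p,q]. For instance
  ∂[2,3,4] = [3,4] − [2,4] + [2,3],
  ∂[1,2,4] = [2,4] − [1,4] + [1,2].
As a 6×4 matrix over Z this has rank 3, with invariant factors (1,1,1).

∂_3: C_3 → C_2 sends each 3-simplex σ to the alternating sum Σ_i (−1)^i (σ with its i-th vertex removed). For instance
  ∂[1,2,3,4] = [2,3,4] − [1,3,4] + [1,2,4] − [1,2,3].
As a 4×1 matrix over Z this has rank 1, with invariant factors (1).

Now H_k = ker ∂_k / im ∂_{k+1}, so:

  H_1: rank ker ∂_1 − rank ∂_2 = (6 − 3) − 3 = 0, and the invariant factors of ∂_2 are all 1, so H_1 = 0.

H_1 ≅ 0.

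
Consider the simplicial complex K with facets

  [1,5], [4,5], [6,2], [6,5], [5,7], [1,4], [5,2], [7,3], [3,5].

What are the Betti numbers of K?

Fix the vertex order 1 < 2 < 3 < 4 < 5 < 6 < 7 and write every simplex with vertices in increasing order. Then dim K = 1 and the simplices of K are:

  0-simplices (7): [1], [2], [3], [4], [5], [6], [7]
  1-simplices (9): [1,4], [1,5], [2,5], [2,6], [3,5], [3,7], [4,5], [5,6], [5,7]

so the chain groups are C_0 ≅ Z^7, C_1 ≅ Z^9.

Boundary ∂_1: C_1 → C_0 is given by ∂[p,q] = [q] − [p].
The resulting 7×9 matrix has rank 6, and its Smith normal form has invariant factors (1,1,1,1,1,1).

From H_k ≅ ker(∂_k) / im(∂_{k+1}) we obtain:

  H_0: rank C_0 − rank ∂_1 = 7 − 6 = 1, and the invariant factors of ∂_1 are all 1, so H_0 = Z.
  H_1: rank ker ∂_1 − rank ∂_2 = (9 − 6) − 0 = 3, and there is no ∂_2, so H_1 = Z^3.

As a check, the Euler characteristic is 7 − 9 = -2, which agrees with 1 − 3 = -2.
(K is a triangulation of a wedge of 3 circles.)

Hence the Betti numbers are b_0 = 1, b_1 = 3.

b_0 = 1, b_1 = 3.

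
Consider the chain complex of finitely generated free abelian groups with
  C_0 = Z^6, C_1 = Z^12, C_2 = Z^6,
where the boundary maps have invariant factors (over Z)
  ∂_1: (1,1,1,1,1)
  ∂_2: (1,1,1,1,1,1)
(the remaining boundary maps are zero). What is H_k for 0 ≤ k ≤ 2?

H_0 = Z,  H_1 = Z,  H_2 = 0.

H_0: b_0 = 6 − 0 − 5 = 1; torsion from ∂_1 factors > 1: none. So H_0 = Z.
H_1: b_1 = 12 − 5 − 6 = 1; torsion from ∂_2 factors > 1: none. So H_1 = Z.
H_2: b_2 = 6 − 6 − 0 = 0; torsion from ∂_3 factors > 1: none. So H_2 = 0.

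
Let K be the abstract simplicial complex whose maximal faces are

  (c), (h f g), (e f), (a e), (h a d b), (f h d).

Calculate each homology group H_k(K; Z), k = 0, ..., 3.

H_0 ≅ Z^2,  H_1 ≅ Z,  H_2 = 0,  H_3 = 0.

Fix the vertex order a < b < c < d < e < f < g < h and write every simplex with vertices in increasing order. Then dim K = 3 and the simplices of K are:

  0-simplices (8): a, b, c, d, e, f, g, h
  1-simplices (12): ab, ad, ae, ah, bd, bh, df, dh, ef, fg, fh, gh
  2-simplices (6): abd, abh, adh, bdh, dfh, fgh
  3-simplices (1): abdh

giving chain groups C_0 ≅ Z^8, C_1 ≅ Z^12, C_2 ≅ Z^6, C_3 ≅ Z^1.

Boundary ∂_1: C_1 → C_0 maps an edge to its endpoints' difference, ∂[p,q] = q − p. For instance
  ∂gh = h − g.
The 8×12 boundary matrix has rank 6 and Smith normal form diag(1,1,1,1,1,1).

Boundary ∂_2: C_2 → C_1 acts by ∂[p,q,r] = [q,r] − [p,r] + [p,q]. For instance
  ∂abh = bh − ah + ab,
  ∂abd = bd − ad + ab.
The 12×6 boundary matrix has rank 5 and Smith normal form diag(1,1,1,1,1).

The boundary map ∂_3: C_3 → C_2 sends each 3-simplex σ to the alternating sum Σ_i (−1)^i (σ with its i-th vertex removed). For instance
  ∂abdh = bdh − adh + abh − abd.
This gives a 6×1 integer matrix of rank 1; reducing to Smith normal form yields diagonal entries (1).

Now H_k = ker ∂_k / im ∂_{k+1}, so:

  H_0: rank C_0 − rank ∂_1 = 8 − 6 = 2, and the invariant factors of ∂_1 are all 1, so H_0 = Z^2.
  H_1: rank ker ∂_1 − rank ∂_2 = (12 − 6) − 5 = 1, and the invariant factors of ∂_2 are all 1, so H_1 = Z.
  H_2: rank ker ∂_2 − rank ∂_3 = (6 − 5) − 1 = 0, and the invariant factors of ∂_3 are all 1, so H_2 = 0.
  H_3: rank ker ∂_3 − rank ∂_4 = (1 − 1) − 0 = 0, and there is no ∂_4, so H_3 = 0.

As a check, the Euler characteristic is 8 − 12 + 6 − 1 = 1, which agrees with 2 − 1 + 0 − 0 = 1.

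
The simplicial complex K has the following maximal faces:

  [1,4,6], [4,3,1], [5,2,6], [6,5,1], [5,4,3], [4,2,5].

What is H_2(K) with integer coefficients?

Order the vertices as 1 < 2 < 3 < 4 < 5 < 6. Listing each simplex with vertices in this order, K has dimension 2 with simplices:

  0-simplices (6): [1], [2], [3], [4], [5], [6]
  1-simplices (12): [1,3], [1,4], [1,5], [1,6], [2,4], [2,5], [2,6], [3,4], [3,5], [4,5], [4,6], [5,6]
  2-simplices (6): [1,3,4], [1,4,6], [1,5,6], [2,4,5], [2,5,6], [3,4,5]

giving chain groups C_0 ≅ Z^6, C_1 ≅ Z^12, C_2 ≅ Z^6.

∂_1: C_1 → C_0 is given by ∂[p,q] = [q] − [p].
The resulting 6×12 matrix has rank 5, and its Smith normal form has invariant factors (1,1,1,1,1).

Boundary ∂_2: C_2 → C_1 sends each 2-simplex [p,q,r] to [q,r] − [p,r] + [p,q]. For instance
  ∂[2,5,6] = [5,6] − [2,6] + [2,5],
  ∂[3,4,5] = [4,5] − [3,5] + [3,4].
As a 12×6 matrix over Z this has rank 6, with invariant factors (1,1,1,1,1,1).

Computing H_k = (kernel of ∂_k) / (image of ∂_{k+1}):

  H_2: rank ker ∂_2 − rank ∂_3 = (6 − 6) − 0 = 0, and there is no ∂_3, so H_2 = 0.

H_2 ≅ 0.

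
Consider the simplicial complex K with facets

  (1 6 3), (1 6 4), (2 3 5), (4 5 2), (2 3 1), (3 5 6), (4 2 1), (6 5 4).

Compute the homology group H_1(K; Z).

We work with the vertex ordering 1 < 2 < 3 < 4 < 5 < 6. The simplices of K, each written with vertices in increasing order, are:

  0-simplices (6): [1], [2], [3], [4], [5], [6]
  1-simplices (12): [1,2], [1,3], [1,4], [1,6], [2,3], [2,4], [2,5], [3,5], [3,6], [4,5], [4,6], [5,6]
  2-simplices (8): [1,2,3], [1,2,4], [1,3,6], [1,4,6], [2,3,5], [2,4,5], [3,5,6], [4,5,6]

giving chain groups C_0 ≅ Z^6, C_1 ≅ Z^12, C_2 ≅ Z^8.

∂_1: C_1 → C_0 is given by ∂[p,q] = [q] − [p].
The 6×12 boundary matrix has rank 5 and Smith normal form diag(1,1,1,1,1).

∂_2: C_2 → C_1 acts by ∂[p,q,r] = [q,r] − [p,r] + [p,q]. For instance
  ∂[2,3,5] = [3,5] − [2,5] + [2,3],
  ∂[1,4,6] = [4,6] − [1,6] + [1,4].
The resulting 12×8 matrix has rank 7, and its Smith normal form has invariant factors (1,1,1,1,1,1,1).

From H_k ≅ ker(∂_k) / im(∂_{k+1}) we obtain:

  H_1: rank ker ∂_1 − rank ∂_2 = (12 − 5) − 7 = 0, and the invariant factors of ∂_2 are all 1, so H_1 ≅ 0.

H_1 = 0.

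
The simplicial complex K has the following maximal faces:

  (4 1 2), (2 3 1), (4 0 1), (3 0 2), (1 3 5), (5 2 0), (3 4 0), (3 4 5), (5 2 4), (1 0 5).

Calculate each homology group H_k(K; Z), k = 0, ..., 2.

H_0 = Z,  H_1 = Z/2,  H_2 = 0.

We work with the vertex ordering 0 < 1 < 2 < 3 < 4 < 5. The simplices of K, each written with vertices in increasing order, are:

  0-simplices (6): [0], [1], [2], [3], [4], [5]
  1-simplices (15): [0,1], [0,2], [0,3], [0,4], [0,5], [1,2], [1,3], [1,4], [1,5], [2,3], [2,4], [2,5], [3,4], [3,5], [4,5]
  2-simplices (10): [0,1,4], [0,1,5], [0,2,3], [0,2,5], [0,3,4], [1,2,3], [1,2,4], [1,3,5], [2,4,5], [3,4,5]

Hence C_0 ≅ Z^6, C_1 ≅ Z^15, C_2 ≅ Z^10.

Boundary ∂_1: C_1 → C_0 is given by ∂[p,q] = [q] − [p]. For instance
  ∂[0,5] = [5] − [0].
The resulting 6×15 matrix has rank 5, and its Smith normal form has invariant factors (1,1,1,1,1).

The boundary map ∂_2: C_2 → C_1 acts by ∂[p,q,r] = [q,r] − [p,r] + [p,q]. For instance
  ∂[3,4,5] = [4,5] − [3,5] + [3,4],
  ∂[1,3,5] = [3,5] − [1,5] + [1,3].
The 15×10 boundary matrix has rank 10 and Smith normal form diag(1,1,1,1,1,1,1,1,1,2).

From H_k ≅ ker(∂_k) / im(∂_{k+1}) we obtain:

  H_0: rank C_0 − rank ∂_1 = 6 − 5 = 1, and the invariant factors of ∂_1 are all 1, so H_0 ≅ Z.
  H_1: rank ker ∂_1 − rank ∂_2 = (15 − 5) − 10 = 0, and ∂_2 has invariant factor 2 > 1, so H_1 ≅ Z/2.
  H_2: rank ker ∂_2 − rank ∂_3 = (10 − 10) − 0 = 0, and there is no ∂_3, so H_2 ≅ 0.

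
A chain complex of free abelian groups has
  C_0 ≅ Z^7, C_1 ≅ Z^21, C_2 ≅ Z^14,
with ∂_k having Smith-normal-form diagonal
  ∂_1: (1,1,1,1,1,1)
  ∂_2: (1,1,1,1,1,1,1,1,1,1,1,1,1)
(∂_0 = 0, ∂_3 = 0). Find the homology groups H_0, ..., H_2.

H_0: b_0 = 7 − 0 − 6 = 1; torsion from ∂_1 factors > 1: none. So H_0 ≅ Z.
H_1: b_1 = 21 − 6 − 13 = 2; torsion from ∂_2 factors > 1: none. So H_1 ≅ Z^2.
H_2: b_2 = 14 − 13 − 0 = 1; torsion from ∂_3 factors > 1: none. So H_2 ≅ Z.

H_0 ≅ Z,  H_1 ≅ Z^2,  H_2 ≅ Z.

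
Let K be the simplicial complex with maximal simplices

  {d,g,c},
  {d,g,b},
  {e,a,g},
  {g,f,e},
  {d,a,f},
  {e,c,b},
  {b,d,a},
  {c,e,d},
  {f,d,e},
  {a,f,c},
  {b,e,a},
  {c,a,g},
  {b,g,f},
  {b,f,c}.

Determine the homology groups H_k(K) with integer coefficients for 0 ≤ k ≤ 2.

K has 7 vertices, 21 edges, 14 triangles.
rank ∂_0 = 0, rank ∂_1 = 6 ⇒ b_0 = 7 − 0 − 6 = 1; all invariant factors of ∂_1 are 1 so no torsion. So H_0 = Z.
rank ∂_1 = 6, rank ∂_2 = 13 ⇒ b_1 = 21 − 6 − 13 = 2; all invariant factors of ∂_2 are 1 so no torsion. So H_1 = Z^2.
rank ∂_2 = 13, rank ∂_3 = 0 ⇒ b_2 = 14 − 13 − 0 = 1. So H_2 = Z.

H_0 = Z,  H_1 = Z^2,  H_2 = Z.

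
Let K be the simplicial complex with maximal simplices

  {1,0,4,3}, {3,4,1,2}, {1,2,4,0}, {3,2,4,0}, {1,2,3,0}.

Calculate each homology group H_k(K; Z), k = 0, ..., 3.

H_0 = Z,  H_1 = 0,  H_2 = 0,  H_3 = Z.

Take the total order 0 < 1 < 2 < 3 < 4 on the vertex set. Then K (dimension 3) consists of the simplices:

  0-simplices (5): [0], [1], [2], [3], [4]
  1-simplices (10): [0,1], [0,2], [0,3], [0,4], [1,2], [1,3], [1,4], [2,3], [2,4], [3,4]
  2-simplices (10): [0,1,2], [0,1,3], [0,1,4], [0,2,3], [0,2,4], [0,3,4], [1,2,3], [1,2,4], [1,3,4], [2,3,4]
  3-simplices (5): [0,1,2,3], [0,1,2,4], [0,1,3,4], [0,2,3,4], [1,2,3,4]

Hence C_0 ≅ Z^5, C_1 ≅ Z^10, C_2 ≅ Z^10, C_3 ≅ Z^5.

∂_1: C_1 → C_0 sends each edge [p,q] (with p < q) to q − p.
As a 5×10 matrix over Z this has rank 4, with invariant factors (1,1,1,1).

Boundary ∂_2: C_2 → C_1 acts by ∂[p,q,r] = [q,r] − [p,r] + [p,q]. For instance
  ∂[0,1,4] = [1,4] − [0,4] + [0,1],
  ∂[1,3,4] = [3,4] − [1,4] + [1,3].
The resulting 10×10 matrix has rank 6, and its Smith normal form has invariant factors (1,1,1,1,1,1).

∂_3: C_3 → C_2 sends each 3-simplex σ to the alternating sum Σ_i (−1)^i (σ with its i-th vertex removed). For instance
  ∂[0,1,2,3] = [1,2,3] − [0,2,3] + [0,1,3] − [0,1,2],
  ∂[1,2,3,4] = [2,3,4] − [1,3,4] + [1,2,4] − [1,2,3].
This gives a 10×5 integer matrix of rank 4; reducing to Smith normal form yields diagonal entries (1,1,1,1).

Computing H_k = (kernel of ∂_k) / (image of ∂_{k+1}):

  H_0: rank C_0 − rank ∂_1 = 5 − 4 = 1, and the invariant factors of ∂_1 are all 1, so H_0 = Z.
  H_1: rank ker ∂_1 − rank ∂_2 = (10 − 4) − 6 = 0, and the invariant factors of ∂_2 are all 1, so H_1 = 0.
  H_2: rank ker ∂_2 − rank ∂_3 = (10 − 6) − 4 = 0, and the invariant factors of ∂_3 are all 1, so H_2 = 0.
  H_3: rank ker ∂_3 − rank ∂_4 = (5 − 4) − 0 = 1, and there is no ∂_4, so H_3 = Z.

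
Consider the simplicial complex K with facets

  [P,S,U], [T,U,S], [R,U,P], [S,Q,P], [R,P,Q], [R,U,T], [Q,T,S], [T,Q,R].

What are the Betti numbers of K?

b_0 = 1, b_1 = 0, b_2 = 1.

K has 6 vertices, 12 edges, 8 triangles.
rank ∂_0 = 0, rank ∂_1 = 5 ⇒ b_0 = 6 − 0 − 5 = 1; all invariant factors of ∂_1 are 1 so no torsion. So H_0 ≅ Z.
rank ∂_1 = 5, rank ∂_2 = 7 ⇒ b_1 = 12 − 5 − 7 = 0; all invariant factors of ∂_2 are 1 so no torsion. So H_1 ≅ 0.
rank ∂_2 = 7, rank ∂_3 = 0 ⇒ b_2 = 8 − 7 − 0 = 1. So H_2 ≅ Z.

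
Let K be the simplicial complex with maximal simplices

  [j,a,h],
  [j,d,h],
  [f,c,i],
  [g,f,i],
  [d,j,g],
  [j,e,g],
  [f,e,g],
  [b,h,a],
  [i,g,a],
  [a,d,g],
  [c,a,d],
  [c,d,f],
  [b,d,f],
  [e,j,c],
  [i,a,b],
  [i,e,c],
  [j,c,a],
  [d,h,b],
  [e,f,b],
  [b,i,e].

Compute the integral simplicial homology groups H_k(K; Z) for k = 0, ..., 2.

H_0 ≅ Z,  H_1 ≅ Z ⊕ Z/2,  H_2 = 0.

Fix the vertex order a < b < c < d < e < f < g < h < i < j and write every simplex with vertices in increasing order. Then dim K = 2 and the simplices of K are:

  0-simplices (10): a, b, c, d, e, f, g, h, i, j
  1-simplices (30): ab, ac, ad, ag, ah, ai, aj, bd, be, bf, bh, bi, cd, ce, cf, ci, cj, df, dg, dh, dj, ef, eg, ei, ej, fg, fi, gi, gj, hj
  2-simplices (20): abh, abi, acd, acj, adg, agi, ahj, bdf, bdh, bef, bei, cdf, cei, cej, cfi, dgj, dhj, efg, egj, fgi

Hence C_0 ≅ Z^10, C_1 ≅ Z^30, C_2 ≅ Z^20.

Boundary ∂_1: C_1 → C_0 is given by ∂[p,q] = [q] − [p]. For instance
  ∂dj = j − d.
The resulting 10×30 matrix has rank 9, and its Smith normal form has invariant factors (1,1,1,1,1,1,1,1,1).

∂_2: C_2 → C_1 sends each 2-simplex [p,q,r] to [q,r] − [p,r] + [p,q]. For instance
  ∂cfi = fi − ci + cf,
  ∂agi = gi − ai + ag.
The 30×20 boundary matrix has rank 20 and Smith normal form diag(1,1,1,1,1,1,1,1,1,1,1,1,1,1,1,1,1,1,1,2).

From H_k ≅ ker(∂_k) / im(∂_{k+1}) we obtain:

  H_0: rank C_0 − rank ∂_1 = 10 − 9 = 1, and the invariant factors of ∂_1 are all 1, so H_0 = Z.
  H_1: rank ker ∂_1 − rank ∂_2 = (30 − 9) − 20 = 1, and ∂_2 has invariant factor 2 > 1, so H_1 = Z ⊕ Z/2.
  H_2: rank ker ∂_2 − rank ∂_3 = (20 − 20) − 0 = 0, and there is no ∂_3, so H_2 = 0.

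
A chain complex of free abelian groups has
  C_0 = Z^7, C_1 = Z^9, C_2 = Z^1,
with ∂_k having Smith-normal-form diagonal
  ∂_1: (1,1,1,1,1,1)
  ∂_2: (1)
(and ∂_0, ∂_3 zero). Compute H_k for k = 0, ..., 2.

H_0 ≅ Z,  H_1 ≅ Z^2,  H_2 = 0.

H_0: b_0 = 7 − 0 − 6 = 1; torsion from ∂_1 factors > 1: none. So H_0 ≅ Z.
H_1: b_1 = 9 − 6 − 1 = 2; torsion from ∂_2 factors > 1: none. So H_1 ≅ Z^2.
H_2: b_2 = 1 − 1 − 0 = 0; torsion from ∂_3 factors > 1: none. So H_2 ≅ 0.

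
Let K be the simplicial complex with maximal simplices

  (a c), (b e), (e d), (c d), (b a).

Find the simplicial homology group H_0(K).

Fix the vertex order a < b < c < d < e and write every simplex with vertices in increasing order. Then dim K = 1 and the simplices of K are:

  0-simplices (5): a, b, c, d, e
  1-simplices (5): ab, ac, be, cd, de

giving chain groups C_0 ≅ Z^5, C_1 ≅ Z^5.

∂_1: C_1 → C_0 sends each edge [p,q] (with p < q) to q − p. For instance
  ∂ab = b − a.
The 5×5 boundary matrix has rank 4 and Smith normal form diag(1,1,1,1).

Computing H_k = (kernel of ∂_k) / (image of ∂_{k+1}):

  H_0: rank C_0 − rank ∂_1 = 5 − 4 = 1, and the invariant factors of ∂_1 are all 1, so H_0 = Z.

H_0 ≅ Z.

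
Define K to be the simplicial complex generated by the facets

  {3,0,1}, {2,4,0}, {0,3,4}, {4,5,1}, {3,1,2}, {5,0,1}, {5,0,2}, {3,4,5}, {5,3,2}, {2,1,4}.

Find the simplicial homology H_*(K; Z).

Order the vertices as 0 < 1 < 2 < 3 < 4 < 5. Listing each simplex with vertices in this order, K has dimension 2 with simplices:

  0-simplices (6): [0], [1], [2], [3], [4], [5]
  1-simplices (15): [0,1], [0,2], [0,3], [0,4], [0,5], [1,2], [1,3], [1,4], [1,5], [2,3], [2,4], [2,5], [3,4], [3,5], [4,5]
  2-simplices (10): [0,1,3], [0,1,5], [0,2,4], [0,2,5], [0,3,4], [1,2,3], [1,2,4], [1,4,5], [2,3,5], [3,4,5]

so the chain groups are C_0 ≅ Z^6, C_1 ≅ Z^15, C_2 ≅ Z^10.

The boundary map ∂_1: C_1 → C_0 sends each edge [p,q] (with p < q) to q − p.
This gives a 6×15 integer matrix of rank 5; reducing to Smith normal form yields diagonal entries (1,1,1,1,1).

Boundary ∂_2: C_2 → C_1 acts by ∂[p,q,r] = [q,r] − [p,r] + [p,q]. For instance
  ∂[1,2,3] = [2,3] − [1,3] + [1,2],
  ∂[1,4,5] = [4,5] − [1,5] + [1,4].
The 15×10 boundary matrix has rank 10 and Smith normal form diag(1,1,1,1,1,1,1,1,1,2).

Now H_k = ker ∂_k / im ∂_{k+1}, so:

  H_0: rank C_0 − rank ∂_1 = 6 − 5 = 1, and the invariant factors of ∂_1 are all 1, so H_0 = Z.
  H_1: rank ker ∂_1 − rank ∂_2 = (15 − 5) − 10 = 0, and ∂_2 has invariant factor 2 > 1, so H_1 = Z/2.
  H_2: rank ker ∂_2 − rank ∂_3 = (10 − 10) − 0 = 0, and there is no ∂_3, so H_2 = 0.

H_0 ≅ Z,  H_1 ≅ Z/2,  H_2 = 0.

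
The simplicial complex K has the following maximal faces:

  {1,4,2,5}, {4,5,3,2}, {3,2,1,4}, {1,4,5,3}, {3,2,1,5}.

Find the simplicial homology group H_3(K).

H_3 ≅ Z.

Take the total order 1 < 2 < 3 < 4 < 5 on the vertex set. Then K (dimension 3) consists of the simplices:

  0-simplices (5): [1], [2], [3], [4], [5]
  1-simplices (10): [1,2], [1,3], [1,4], [1,5], [2,3], [2,4], [2,5], [3,4], [3,5], [4,5]
  2-simplices (10): [1,2,3], [1,2,4], [1,2,5], [1,3,4], [1,3,5], [1,4,5], [2,3,4], [2,3,5], [2,4,5], [3,4,5]
  3-simplices (5): [1,2,3,4], [1,2,3,5], [1,2,4,5], [1,3,4,5], [2,3,4,5]

Hence C_0 ≅ Z^5, C_1 ≅ Z^10, C_2 ≅ Z^10, C_3 ≅ Z^5.

The boundary map ∂_1: C_1 → C_0 sends each edge [p,q] (with p < q) to q − p.
This gives a 5×10 integer matrix of rank 4; reducing to Smith normal form yields diagonal entries (1,1,1,1).

Boundary ∂_2: C_2 → C_1 acts by ∂[p,q,r] = [q,r] − [p,r] + [p,q]. For instance
  ∂[1,2,5] = [2,5] − [1,5] + [1,2],
  ∂[3,4,5] = [4,5] − [3,5] + [3,4].
As a 10×10 matrix over Z this has rank 6, with invariant factors (1,1,1,1,1,1).

Boundary ∂_3: C_3 → C_2 sends each 3-simplex σ to the alternating sum Σ_i (−1)^i (σ with its i-th vertex removed). For instance
  ∂[1,2,4,5] = [2,4,5] − [1,4,5] + [1,2,5] − [1,2,4],
  ∂[1,3,4,5] = [3,4,5] − [1,4,5] + [1,3,5] − [1,3,4].
The 10×5 boundary matrix has rank 4 and Smith normal form diag(1,1,1,1).

Computing H_k = (kernel of ∂_k) / (image of ∂_{k+1}):

  H_3: rank ker ∂_3 − rank ∂_4 = (5 − 4) − 0 = 1, and there is no ∂_4, so H_3 ≅ Z.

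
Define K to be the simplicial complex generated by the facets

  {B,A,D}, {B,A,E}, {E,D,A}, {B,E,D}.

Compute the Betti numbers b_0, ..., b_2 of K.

b_0 = 1, b_1 = 0, b_2 = 1.

Order the vertices as A < B < D < E. Listing each simplex with vertices in this order, K has dimension 2 with simplices:

  0-simplices (4): A, B, D, E
  1-simplices (6): AB, AD, AE, BD, BE, DE
  2-simplices (4): ABD, ABE, ADE, BDE

giving chain groups C_0 ≅ Z^4, C_1 ≅ Z^6, C_2 ≅ Z^4.

∂_1: C_1 → C_0 maps an edge to its endpoints' difference, ∂[p,q] = q − p. For instance
  ∂DE = E − D.
As a 4×6 matrix over Z this has rank 3, with invariant factors (1,1,1).

Boundary ∂_2: C_2 → C_1 maps a triangle to the signed sum of its edges. For instance
  ∂BDE = DE − BE + BD,
  ∂ABD = BD − AD + AB.
The 6×4 boundary matrix has rank 3 and Smith normal form diag(1,1,1).

Now H_k = ker ∂_k / im ∂_{k+1}, so:

  H_0: rank C_0 − rank ∂_1 = 4 − 3 = 1, and the invariant factors of ∂_1 are all 1, so H_0 ≅ Z.
  H_1: rank ker ∂_1 − rank ∂_2 = (6 − 3) − 3 = 0, and the invariant factors of ∂_2 are all 1, so H_1 ≅ 0.
  H_2: rank ker ∂_2 − rank ∂_3 = (4 − 3) − 0 = 1, and there is no ∂_3, so H_2 ≅ Z.

(K is a triangulation of the 2-sphere S^2.)

Hence the Betti numbers are b_0 = 1, b_1 = 0, b_2 = 1.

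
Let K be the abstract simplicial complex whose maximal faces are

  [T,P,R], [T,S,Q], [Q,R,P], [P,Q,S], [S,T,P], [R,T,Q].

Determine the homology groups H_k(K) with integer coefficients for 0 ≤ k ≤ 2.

H_0 = Z,  H_1 = 0,  H_2 = Z.

Take the total order P < Q < R < S < T on the vertex set. Then K (dimension 2) consists of the simplices:

  0-simplices (5): P, Q, R, S, T
  1-simplices (9): PQ, PR, PS, PT, QR, QS, QT, RT, ST
  2-simplices (6): PQR, PQS, PRT, PST, QRT, QST

Hence C_0 ≅ Z^5, C_1 ≅ Z^9, C_2 ≅ Z^6.

∂_1: C_1 → C_0 is given by ∂[p,q] = [q] − [p]. For instance
  ∂QS = S − Q.
As a 5×9 matrix over Z this has rank 4, with invariant factors (1,1,1,1).

∂_2: C_2 → C_1 acts by ∂[p,q,r] = [q,r] − [p,r] + [p,q]. For instance
  ∂QRT = RT − QT + QR,
  ∂PRT = RT − PT + PR.
The resulting 9×6 matrix has rank 5, and its Smith normal form has invariant factors (1,1,1,1,1).

Now H_k = ker ∂_k / im ∂_{k+1}, so:

  H_0: rank C_0 − rank ∂_1 = 5 − 4 = 1, and the invariant factors of ∂_1 are all 1, so H_0 ≅ Z.
  H_1: rank ker ∂_1 − rank ∂_2 = (9 − 4) − 5 = 0, and the invariant factors of ∂_2 are all 1, so H_1 ≅ 0.
  H_2: rank ker ∂_2 − rank ∂_3 = (6 − 5) − 0 = 1, and there is no ∂_3, so H_2 ≅ Z.

As a check, the Euler characteristic is 5 − 9 + 6 = 2, which agrees with 1 − 0 + 1 = 2.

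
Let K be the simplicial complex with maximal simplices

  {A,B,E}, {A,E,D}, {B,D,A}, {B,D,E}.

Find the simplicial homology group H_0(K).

H_0 ≅ Z.

Fix the vertex order A < B < D < E and write every simplex with vertices in increasing order. Then dim K = 2 and the simplices of K are:

  0-simplices (4): A, B, D, E
  1-simplices (6): AB, AD, AE, BD, BE, DE
  2-simplices (4): ABD, ABE, ADE, BDE

Hence C_0 ≅ Z^4, C_1 ≅ Z^6, C_2 ≅ Z^4.

Boundary ∂_1: C_1 → C_0 sends each edge [p,q] (with p < q) to q − p. For instance
  ∂AD = D − A.
As a 4×6 matrix over Z this has rank 3, with invariant factors (1,1,1).

∂_2: C_2 → C_1 acts by ∂[p,q,r] = [q,r] − [p,r] + [p,q]. For instance
  ∂BDE = DE − BE + BD,
  ∂ABE = BE − AE + AB.
The 6×4 boundary matrix has rank 3 and Smith normal form diag(1,1,1).

Now H_k = ker ∂_k / im ∂_{k+1}, so:

  H_0: rank C_0 − rank ∂_1 = 4 − 3 = 1, and the invariant factors of ∂_1 are all 1, so H_0 ≅ Z.

(K is a triangulation of the 2-sphere S^2.)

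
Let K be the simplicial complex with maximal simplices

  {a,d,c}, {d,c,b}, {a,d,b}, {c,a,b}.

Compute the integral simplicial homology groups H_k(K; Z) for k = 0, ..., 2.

Order the vertices as a < b < c < d. Listing each simplex with vertices in this order, K has dimension 2 with simplices:

  0-simplices (4): a, b, c, d
  1-simplices (6): ab, ac, ad, bc, bd, cd
  2-simplices (4): abc, abd, acd, bcd

so the chain groups are C_0 ≅ Z^4, C_1 ≅ Z^6, C_2 ≅ Z^4.

∂_1: C_1 → C_0 maps an edge to its endpoints' difference, ∂[p,q] = q − p. For instance
  ∂ab = b − a.
The 4×6 boundary matrix has rank 3 and Smith normal form diag(1,1,1).

The boundary map ∂_2: C_2 → C_1 acts by ∂[p,q,r] = [q,r] − [p,r] + [p,q]. For instance
  ∂abd = bd − ad + ab,
  ∂bcd = cd − bd + bc.
The 6×4 boundary matrix has rank 3 and Smith normal form diag(1,1,1).

Now H_k = ker ∂_k / im ∂_{k+1}, so:

  H_0: rank C_0 − rank ∂_1 = 4 − 3 = 1, and the invariant factors of ∂_1 are all 1, so H_0 = Z.
  H_1: rank ker ∂_1 − rank ∂_2 = (6 − 3) − 3 = 0, and the invariant factors of ∂_2 are all 1, so H_1 = 0.
  H_2: rank ker ∂_2 − rank ∂_3 = (4 − 3) − 0 = 1, and there is no ∂_3, so H_2 = Z.

(K is a triangulation of the 2-sphere S^2.)

H_0 ≅ Z,  H_1 = 0,  H_2 ≅ Z.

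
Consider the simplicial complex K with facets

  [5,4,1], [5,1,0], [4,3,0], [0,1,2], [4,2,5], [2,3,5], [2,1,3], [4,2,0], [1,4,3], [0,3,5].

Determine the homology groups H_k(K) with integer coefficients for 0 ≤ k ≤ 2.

Take the total order 0 < 1 < 2 < 3 < 4 < 5 on the vertex set. Then K (dimension 2) consists of the simplices:

  0-simplices (6): [0], [1], [2], [3], [4], [5]
  1-simplices (15): [0,1], [0,2], [0,3], [0,4], [0,5], [1,2], [1,3], [1,4], [1,5], [2,3], [2,4], [2,5], [3,4], [3,5], [4,5]
  2-simplices (10): [0,1,2], [0,1,5], [0,2,4], [0,3,4], [0,3,5], [1,2,3], [1,3,4], [1,4,5], [2,3,5], [2,4,5]

so the chain groups are C_0 ≅ Z^6, C_1 ≅ Z^15, C_2 ≅ Z^10.

Boundary ∂_1: C_1 → C_0 is given by ∂[p,q] = [q] − [p]. For instance
  ∂[3,5] = [5] − [3].
The 6×15 boundary matrix has rank 5 and Smith normal form diag(1,1,1,1,1).

The boundary map ∂_2: C_2 → C_1 acts by ∂[p,q,r] = [q,r] − [p,r] + [p,q]. For instance
  ∂[0,2,4] = [2,4] − [0,4] + [0,2],
  ∂[1,3,4] = [3,4] − [1,4] + [1,3].
The 15×10 boundary matrix has rank 10 and Smith normal form diag(1,1,1,1,1,1,1,1,1,2).

From H_k ≅ ker(∂_k) / im(∂_{k+1}) we obtain:

  H_0: rank C_0 − rank ∂_1 = 6 − 5 = 1, and the invariant factors of ∂_1 are all 1, so H_0 ≅ Z.
  H_1: rank ker ∂_1 − rank ∂_2 = (15 − 5) − 10 = 0, and ∂_2 has invariant factor 2 > 1, so H_1 ≅ Z/2.
  H_2: rank ker ∂_2 − rank ∂_3 = (10 − 10) − 0 = 0, and there is no ∂_3, so H_2 ≅ 0.

(K is a triangulation of the real projective plane RP^2.)

H_0 = Z,  H_1 = Z/2,  H_2 = 0.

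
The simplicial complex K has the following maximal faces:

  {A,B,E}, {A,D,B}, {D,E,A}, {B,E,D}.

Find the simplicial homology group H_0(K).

H_0 = Z.

Fix the vertex order A < B < D < E and write every simplex with vertices in increasing order. Then dim K = 2 and the simplices of K are:

  0-simplices (4): A, B, D, E
  1-simplices (6): AB, AD, AE, BD, BE, DE
  2-simplices (4): ABD, ABE, ADE, BDE

Hence C_0 ≅ Z^4, C_1 ≅ Z^6, C_2 ≅ Z^4.

∂_1: C_1 → C_0 maps an edge to its endpoints' difference, ∂[p,q] = q − p.
This gives a 4×6 integer matrix of rank 3; reducing to Smith normal form yields diagonal entries (1,1,1).

∂_2: C_2 → C_1 acts by ∂[p,q,r] = [q,r] − [p,r] + [p,q]. For instance
  ∂ABE = BE − AE + AB,
  ∂BDE = DE − BE + BD.
As a 6×4 matrix over Z this has rank 3, with invariant factors (1,1,1).

Reading off H_k = ker ∂_k / im ∂_{k+1}:

  H_0: rank C_0 − rank ∂_1 = 4 − 3 = 1, and the invariant factors of ∂_1 are all 1, so H_0 ≅ Z.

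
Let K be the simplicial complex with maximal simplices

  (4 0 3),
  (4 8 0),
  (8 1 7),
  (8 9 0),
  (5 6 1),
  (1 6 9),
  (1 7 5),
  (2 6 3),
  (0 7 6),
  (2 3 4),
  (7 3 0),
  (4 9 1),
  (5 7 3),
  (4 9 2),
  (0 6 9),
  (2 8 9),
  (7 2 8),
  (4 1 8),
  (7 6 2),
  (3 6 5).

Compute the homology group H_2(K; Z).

H_2 ≅ 0.

We work with the vertex ordering 0 < 1 < 2 < 3 < 4 < 5 < 6 < 7 < 8 < 9. The simplices of K, each written with vertices in increasing order, are:

  0-simplices (10): [0], [1], [2], [3], [4], [5], [6], [7], [8], [9]
  1-simplices (30): (30 of them)
  2-simplices (20): (20 of them)

so the chain groups are C_0 ≅ Z^10, C_1 ≅ Z^30, C_2 ≅ Z^20.

∂_1: C_1 → C_0 is given by ∂[p,q] = [q] − [p].
The 10×30 boundary matrix has rank 9 and Smith normal form diag(1,1,1,1,1,1,1,1,1).

∂_2: C_2 → C_1 acts by ∂[p,q,r] = [q,r] − [p,r] + [p,q]. For instance
  ∂[0,6,7] = [6,7] − [0,7] + [0,6],
  ∂[2,8,9] = [8,9] − [2,9] + [2,8].
As a 30×20 matrix over Z this has rank 20, with invariant factors (1,1,1,1,1,1,1,1,1,1,1,1,1,1,1,1,1,1,1,2).

From H_k ≅ ker(∂_k) / im(∂_{k+1}) we obtain:

  H_2: rank ker ∂_2 − rank ∂_3 = (20 − 20) − 0 = 0, and there is no ∂_3, so H_2 ≅ 0.

(K is a triangulation of the Klein bottle.)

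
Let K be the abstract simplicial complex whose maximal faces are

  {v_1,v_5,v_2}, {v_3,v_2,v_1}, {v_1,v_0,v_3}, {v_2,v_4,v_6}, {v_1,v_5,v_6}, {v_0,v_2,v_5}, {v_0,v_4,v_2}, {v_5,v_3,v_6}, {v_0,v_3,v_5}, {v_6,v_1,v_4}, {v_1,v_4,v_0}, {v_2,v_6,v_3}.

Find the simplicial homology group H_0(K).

Order the vertices as v_0 < v_1 < v_2 < v_3 < v_4 < v_5 < v_6. Listing each simplex with vertices in this order, K has dimension 2 with simplices:

  0-simplices (7): [v_0], [v_1], [v_2], [v_3], [v_4], [v_5], [v_6]
  1-simplices (18): (18 of them)
  2-simplices (12): (12 of them)

Hence C_0 ≅ Z^7, C_1 ≅ Z^18, C_2 ≅ Z^12.

Boundary ∂_1: C_1 → C_0 is given by ∂[p,q] = [q] − [p].
This gives a 7×18 integer matrix of rank 6; reducing to Smith normal form yields diagonal entries (1,1,1,1,1,1).

∂_2: C_2 → C_1 maps a triangle to the signed sum of its edges. For instance
  ∂[v_0,v_2,v_4] = [v_2,v_4] − [v_0,v_4] + [v_0,v_2],
  ∂[v_1,v_4,v_6] = [v_4,v_6] − [v_1,v_6] + [v_1,v_4].
This gives a 18×12 integer matrix of rank 12; reducing to Smith normal form yields diagonal entries (1,1,1,1,1,1,1,1,1,1,1,2).

Now H_k = ker ∂_k / im ∂_{k+1}, so:

  H_0: rank C_0 − rank ∂_1 = 7 − 6 = 1, and the invariant factors of ∂_1 are all 1, so H_0 ≅ Z.

H_0 ≅ Z.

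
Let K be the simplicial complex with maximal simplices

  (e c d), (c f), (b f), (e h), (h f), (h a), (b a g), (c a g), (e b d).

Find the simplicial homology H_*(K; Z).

Fix the vertex order a < b < c < d < e < f < g < h and write every simplex with vertices in increasing order. Then dim K = 2 and the simplices of K are:

  0-simplices (8): a, b, c, d, e, f, g, h
  1-simplices (15): ab, ac, ag, ah, bd, be, bf, bg, cd, ce, cf, cg, de, eh, fh
  2-simplices (4): abg, acg, bde, cde

giving chain groups C_0 ≅ Z^8, C_1 ≅ Z^15, C_2 ≅ Z^4.

∂_1: C_1 → C_0 is given by ∂[p,q] = [q] − [p].
The 8×15 boundary matrix has rank 7 and Smith normal form diag(1,1,1,1,1,1,1).

Boundary ∂_2: C_2 → C_1 sends each 2-simplex [p,q,r] to [q,r] − [p,r] + [p,q]. For instance
  ∂cde = de − ce + cd,
  ∂abg = bg − ag + ab.
As a 15×4 matrix over Z this has rank 4, with invariant factors (1,1,1,1).

Reading off H_k = ker ∂_k / im ∂_{k+1}:

  H_0: rank C_0 − rank ∂_1 = 8 − 7 = 1, and the invariant factors of ∂_1 are all 1, so H_0 ≅ Z.
  H_1: rank ker ∂_1 − rank ∂_2 = (15 − 7) − 4 = 4, and the invariant factors of ∂_2 are all 1, so H_1 ≅ Z^4.
  H_2: rank ker ∂_2 − rank ∂_3 = (4 − 4) − 0 = 0, and there is no ∂_3, so H_2 ≅ 0.

H_0 = Z,  H_1 = Z^4,  H_2 = 0.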